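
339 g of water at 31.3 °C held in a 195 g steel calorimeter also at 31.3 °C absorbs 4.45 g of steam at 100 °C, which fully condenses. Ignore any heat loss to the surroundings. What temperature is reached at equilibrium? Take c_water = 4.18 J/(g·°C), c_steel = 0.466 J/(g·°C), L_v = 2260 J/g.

Heat gained plus heat lost sum to zero:
latent heat released on condensation: 4.45·2260 = 10057
  condensed water 100 °C→T: 18.6(T − 100)
  water warms: 339·4.18·(T − 31.3) = 1417(T − 31.3)
  steel cup: 195·0.466·(T − 31.3) = 90.87(T − 31.3)
1526.5 T = 10057 + 1860.1 + 47197 = 59114
T ≈ 38.73 °C — below 100 °C, confirming all the steam condensed.

T_f ≈ 38.7 °C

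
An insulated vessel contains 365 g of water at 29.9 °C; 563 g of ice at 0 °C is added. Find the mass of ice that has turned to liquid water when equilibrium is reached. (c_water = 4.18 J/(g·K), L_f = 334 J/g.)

Heat available from the water dropping to 0 °C: 365·4.18·29.9 = 45618 J.
Melting all 563 g of ice would need 563·334 = 188042 J.
Since 45618 < 188042 J, not all the ice melts; equilibrium is at 0 °C.
m_melt = 45618 / L_f = 136.6 g.

m_melted ≈ 137 g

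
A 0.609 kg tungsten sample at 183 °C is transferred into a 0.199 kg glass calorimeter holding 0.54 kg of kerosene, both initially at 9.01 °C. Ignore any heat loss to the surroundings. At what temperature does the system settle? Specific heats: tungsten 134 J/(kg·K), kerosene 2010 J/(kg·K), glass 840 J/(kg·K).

T_f ≈ 19.7 °C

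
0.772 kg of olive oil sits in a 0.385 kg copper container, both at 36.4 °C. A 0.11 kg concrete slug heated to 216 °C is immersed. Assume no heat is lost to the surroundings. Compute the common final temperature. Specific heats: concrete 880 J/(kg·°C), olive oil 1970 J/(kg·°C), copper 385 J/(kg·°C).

T_f ≈ 46.2 °C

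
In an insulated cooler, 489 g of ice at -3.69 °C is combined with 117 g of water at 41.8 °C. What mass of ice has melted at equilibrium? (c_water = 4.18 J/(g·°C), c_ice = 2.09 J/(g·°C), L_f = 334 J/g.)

Water can give up m c ΔT = 117·4.18·41.8 = 20443 J before reaching 0 °C.
Of that, 489·2.09·3.69 = 3771.2 J goes to bring the ice to 0 °C, leaving 16671 J.
Fully melting the ice requires m_ice L_f = 489·334 = 163326 J.
Since 16671 < 163326 J, not all the ice melts; equilibrium is at 0 °C.
m_melted·334 = 16671  ⇒  m_melted ≈ 49.91 g.

m_melted ≈ 49.9 g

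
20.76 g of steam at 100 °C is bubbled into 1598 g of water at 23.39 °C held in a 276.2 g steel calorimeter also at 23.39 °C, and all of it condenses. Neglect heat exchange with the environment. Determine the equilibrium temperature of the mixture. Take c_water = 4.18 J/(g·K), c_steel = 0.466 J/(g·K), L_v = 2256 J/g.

T_f ≈ 31.1 °C

Conservation of energy gives ΣQ = 0:
steam→water at 100 °C releases m L_v = 20.76·2256 = 46835
  condensate cools 100→T: 20.76·4.18·(T − 100) = 86.78(T − 100)
  water warms: 1598·4.18·(T − 23.39) = 6679.6(T − 23.39)
  steel cup: 276.2·0.466·(T − 23.39) = 128.71(T − 23.39)
6895.1 T = 46835 + 8677.7 + 159247 = 214760
T ≈ 31.15 °C — below 100 °C, confirming all the steam condensed.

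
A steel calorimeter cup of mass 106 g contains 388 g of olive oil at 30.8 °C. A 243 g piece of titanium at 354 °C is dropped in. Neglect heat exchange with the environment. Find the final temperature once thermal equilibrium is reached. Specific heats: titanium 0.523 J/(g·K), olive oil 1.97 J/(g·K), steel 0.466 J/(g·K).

T_f ≈ 74.5 °C

T_f is the heat-capacity-weighted average of the initial temperatures:
T_f = (127.09*354 + 764.36*30.8 + 49.4*30.8) / (127.09 + 764.36 + 49.4)
    = 70053 / 940.85 ≈ 74.46 °C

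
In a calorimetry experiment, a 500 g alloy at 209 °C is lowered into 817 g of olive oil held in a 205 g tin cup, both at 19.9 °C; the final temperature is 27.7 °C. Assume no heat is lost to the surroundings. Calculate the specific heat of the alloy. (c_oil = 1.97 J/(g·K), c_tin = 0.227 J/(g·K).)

Net heat exchanged in the isolated system is zero:
500×c×(27.7 − 209) + 817×1.97×(27.7 − 19.9) + 205×0.227×(27.7 − 19.9) = 0
-90650 c = -12917
c = -12917/-90650 ≈ 0.1425 J/(g·K)

c ≈ 0.142 J/(g·K)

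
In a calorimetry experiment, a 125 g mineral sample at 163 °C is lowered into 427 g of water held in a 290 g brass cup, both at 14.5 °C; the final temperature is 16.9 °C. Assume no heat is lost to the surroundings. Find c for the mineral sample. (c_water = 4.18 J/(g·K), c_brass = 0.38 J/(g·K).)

Energy conservation, ΣQ = 0:
125·c·(16.9 − 163) + 427·4.18·(16.9 − 14.5) + 290·0.38·(16.9 − 14.5) = 0
-18262 c = -4548.1
c = -4548.1/-18262 ≈ 0.249 J/(g·K)

c ≈ 0.249 J/(g·K)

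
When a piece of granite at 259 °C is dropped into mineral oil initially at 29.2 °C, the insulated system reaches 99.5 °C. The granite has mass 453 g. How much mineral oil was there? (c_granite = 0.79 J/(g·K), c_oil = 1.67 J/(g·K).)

Heat gained plus heat lost sum to zero:
453·0.79·(99.5 − 259) + m·1.67·(99.5 − 29.2) = 0
117.4 m = 57080
m = 57080/117.4 ≈ 486.2 g

m ≈ 486 g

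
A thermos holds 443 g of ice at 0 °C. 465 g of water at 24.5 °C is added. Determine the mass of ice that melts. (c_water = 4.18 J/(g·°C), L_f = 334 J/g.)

m_melted ≈ 143 g

Heat available from the water dropping to 0 °C: 465×4.18×24.5 = 47621 J.
Fully melting the ice requires m_ice L_f = 443×334 = 147962 J.
47621 J < 147962 J, so only part of the ice melts and the system sits at 0 °C.
m_melted×334 = 47621  ⇒  m_melted ≈ 142.6 g.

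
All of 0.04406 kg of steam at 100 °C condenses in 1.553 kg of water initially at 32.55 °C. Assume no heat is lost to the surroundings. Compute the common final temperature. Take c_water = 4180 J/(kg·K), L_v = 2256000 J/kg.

T_f ≈ 49.3 °C

Sum of m c ΔT and latent-heat terms is zero:
latent heat released on condensation: 0.04406·2256000 = 99399; condensed water 100 °C→T: 184.17(T − 100); water warms: 1.553·4180·(T − 32.55) = 6491.5(T − 32.55)
6675.7 T = 99399 + 18417 + 211300 = 329116
T ≈ 49.30 °C, under the boiling point, so the assumption holds.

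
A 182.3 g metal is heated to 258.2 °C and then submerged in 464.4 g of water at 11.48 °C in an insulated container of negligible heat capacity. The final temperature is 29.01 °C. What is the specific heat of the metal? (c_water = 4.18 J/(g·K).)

Heat lost by the metal = heat gained by the water:
182.3·c·(258.2 − 29.01) = 464.4·4.18·(29.01 − 11.48)
41781 c = 34029  ⇒  c ≈ 0.8145 J/(g·K)

c ≈ 0.814 J/(g·K)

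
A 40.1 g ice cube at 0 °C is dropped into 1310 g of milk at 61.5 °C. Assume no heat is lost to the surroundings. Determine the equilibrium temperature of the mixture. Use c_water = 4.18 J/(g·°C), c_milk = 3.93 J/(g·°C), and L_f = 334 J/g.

T_f ≈ 57.0 °C

Energy balance with sensible and latent terms:
fusion: m_ice L_f = 40.1·334 = 13393
  warm the meltwater: 167.62 T
  milk: 5148.3(T − 61.5)
5315.9 T = 316620 − 13393 = 303227
T ≈ 57.04 °C — above 0 °C, consistent with complete melting.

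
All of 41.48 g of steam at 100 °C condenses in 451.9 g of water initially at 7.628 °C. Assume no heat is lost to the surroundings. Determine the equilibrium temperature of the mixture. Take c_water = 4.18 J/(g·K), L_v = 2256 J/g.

Conservation of energy gives ΣQ = 0:
steam→water at 100 °C releases m L_v = 41.48×2256 = 93579; condensed water 100 °C→T: 173.39(T − 100); original water: 1888.9(T − 7.628)
2062.3 T = 93579 + 17339 + 14409 = 125326
T ≈ 60.77 °C, under the boiling point, so the assumption holds.

T_f ≈ 60.8 °C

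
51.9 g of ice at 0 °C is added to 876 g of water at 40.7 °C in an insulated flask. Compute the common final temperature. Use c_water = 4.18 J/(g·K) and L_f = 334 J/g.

T_f ≈ 34.0 °C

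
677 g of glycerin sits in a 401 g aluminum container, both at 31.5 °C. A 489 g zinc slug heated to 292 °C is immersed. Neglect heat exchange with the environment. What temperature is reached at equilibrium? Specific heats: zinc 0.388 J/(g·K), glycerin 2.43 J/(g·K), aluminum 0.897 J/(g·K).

Energy conservation, ΣQ = 0:
489·0.388·(T − 292) + 677·2.43·(T − 31.5) + 401·0.897·(T − 31.5) = 0
189.73(T − 292) + 1645.1(T − 31.5) + 359.7(T − 31.5) = 0
(189.73 + 1645.1 + 359.7) T = 189.73·292 + 1645.1·31.5 + 359.7·31.5
T = 118553/2194.5 ≈ 54.02 °C

T_f ≈ 54.0 °C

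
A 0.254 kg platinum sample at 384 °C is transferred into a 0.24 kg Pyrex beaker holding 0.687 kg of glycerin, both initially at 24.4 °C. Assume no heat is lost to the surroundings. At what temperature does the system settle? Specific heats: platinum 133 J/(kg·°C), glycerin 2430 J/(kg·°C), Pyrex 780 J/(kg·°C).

T_f ≈ 30.8 °C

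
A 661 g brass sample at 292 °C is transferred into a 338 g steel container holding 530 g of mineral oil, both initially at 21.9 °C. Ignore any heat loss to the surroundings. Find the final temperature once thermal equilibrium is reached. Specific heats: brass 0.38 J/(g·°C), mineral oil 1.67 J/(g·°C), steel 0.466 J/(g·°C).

T_f is the heat-capacity-weighted average of the initial temperatures:
T_f = (251.18·292 + 885.1·21.9 + 157.51·21.9) / (251.18 + 885.1 + 157.51)
    = 96178 / 1293.8 ≈ 74.34 °C

T_f ≈ 74.3 °C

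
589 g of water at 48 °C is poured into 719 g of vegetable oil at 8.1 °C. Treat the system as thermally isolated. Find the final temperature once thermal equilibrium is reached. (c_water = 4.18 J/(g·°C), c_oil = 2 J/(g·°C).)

Conservation of energy gives ΣQ = 0:
589*4.18*(T − 48) + 719*2*(T − 8.1) = 0
(2462 + 1438) T = 2462*48 + 1438*8.1
T = 129825 / 3900 = 33.3 °C

T_f ≈ 33.3 °C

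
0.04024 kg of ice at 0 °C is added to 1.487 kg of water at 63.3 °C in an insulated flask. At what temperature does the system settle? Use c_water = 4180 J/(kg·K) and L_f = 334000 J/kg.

T_f ≈ 59.5 °C

Let T be the final temperature. ΣQ_i = 0:
latent heat to melt: 0.04024×334000 = 13440
  meltwater 0→T: 0.04024×4180×T = 168.2 T
  water cools: 1.487×4180×(T − 63.3) = 6215.7(T − 63.3)
6383.9 T = 393451 − 13440 = 380011
T ≈ 59.53 °C (positive, so assuming full melt was valid).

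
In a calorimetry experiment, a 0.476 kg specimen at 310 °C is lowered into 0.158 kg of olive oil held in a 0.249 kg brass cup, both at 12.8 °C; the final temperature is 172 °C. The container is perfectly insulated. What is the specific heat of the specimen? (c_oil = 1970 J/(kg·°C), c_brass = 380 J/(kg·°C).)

Setting the total heat transfer to zero:
0.476×c×(172 − 310) + 0.158×1970×(172 − 12.8) + 0.249×380×(172 − 12.8) = 0
-65.69 c = -64616
c = -64616/-65.69 ≈ 983.7 J/(kg·°C)

c ≈ 984 J/(kg·°C)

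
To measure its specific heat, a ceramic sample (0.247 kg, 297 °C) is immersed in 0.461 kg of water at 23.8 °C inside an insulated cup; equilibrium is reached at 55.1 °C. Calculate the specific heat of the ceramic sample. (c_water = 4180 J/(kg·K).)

Taking heat into each body as positive, Σ m c ΔT = 0:
0.247·c·(55.1 − 297) + 0.461·4180·(55.1 − 23.8) = 0
-59.75 c = -60314
c = -60314/-59.75 ≈ 1009 J/(kg·K)

c ≈ 1010 J/(kg·K)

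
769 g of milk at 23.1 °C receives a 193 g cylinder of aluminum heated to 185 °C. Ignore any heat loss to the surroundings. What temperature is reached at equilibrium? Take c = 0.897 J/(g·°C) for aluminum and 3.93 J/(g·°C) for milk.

Heat lost by the aluminum equals heat gained by the milk:
193*0.897*(185 − T) = 769*3.93*(T − 23.1)
173.12(185 − T) = 3022.2(T − 23.1)
3195.3 T = 101840  ⇒  T ≈ 31.87 °C

T_f ≈ 31.9 °C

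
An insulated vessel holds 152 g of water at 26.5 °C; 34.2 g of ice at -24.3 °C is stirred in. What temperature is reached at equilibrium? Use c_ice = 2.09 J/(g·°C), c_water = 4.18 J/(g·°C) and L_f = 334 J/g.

Sum of m c ΔT and latent-heat terms is zero:
warm ice to 0 °C: 34.2·2.09·(0 − (-24.3)) = 1736.9
  latent heat to melt: 34.2·334 = 11423
  warm the meltwater: 142.96 T
  water cools: 152·4.18·(T − 26.5) = 635.36(T − 26.5)
778.32 T = 16837 − 13160 = 3677.3
T ≈ 4.72 °C (positive, so assuming full melt was valid).

T_f ≈ 4.7 °C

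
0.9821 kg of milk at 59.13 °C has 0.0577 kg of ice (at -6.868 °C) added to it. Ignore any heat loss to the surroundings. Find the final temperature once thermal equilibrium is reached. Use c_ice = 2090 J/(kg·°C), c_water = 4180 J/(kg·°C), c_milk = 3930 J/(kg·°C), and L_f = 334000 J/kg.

Energy balance with sensible and latent terms:
warm ice to 0 °C: 0.0577×2090×(0 − (-6.868)) = 828.23; fusion: m_ice L_f = 0.0577×334000 = 19272; meltwater 0→T: 0.0577×4180×T = 241.19 T; milk cools: 0.9821×3930×(T − 59.13) = 3859.7(T − 59.13)
4100.8 T = 228221 − 20100 = 208121
T ≈ 50.75 °C (positive, so assuming full melt was valid).

T_f ≈ 50.8 °C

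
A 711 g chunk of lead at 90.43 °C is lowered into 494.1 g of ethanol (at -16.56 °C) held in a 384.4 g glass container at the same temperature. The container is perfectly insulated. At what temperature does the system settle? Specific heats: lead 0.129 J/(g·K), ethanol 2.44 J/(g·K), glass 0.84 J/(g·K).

Taking heat into each body as positive, Σ m c ΔT = 0:
711*0.129*(T − 90.43) + 494.1*2.44*(T − (-16.56)) + 384.4*0.84*(T − (-16.56)) = 0
(91.72 + 1205.6 + 322.9) T = 91.72*90.43 + 1205.6*(-16.56) + 322.9*(-16.56)
T ≈ -10.50 °C

T_f ≈ -10.5 °C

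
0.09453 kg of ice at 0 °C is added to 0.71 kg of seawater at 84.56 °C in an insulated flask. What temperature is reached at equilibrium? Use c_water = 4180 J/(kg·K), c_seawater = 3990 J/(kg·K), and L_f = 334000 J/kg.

Taking heat into each body as positive, Σ m c ΔT = 0:
fusion: m_ice L_f = 0.09453·334000 = 31573
  meltwater 0→T: 0.09453·4180·T = 395.14 T
  seawater: 2832.9(T − 84.56)
3228 T = 239550 − 31573 = 207977
T ≈ 64.43 °C (positive, so assuming full melt was valid).

T_f ≈ 64.4 °C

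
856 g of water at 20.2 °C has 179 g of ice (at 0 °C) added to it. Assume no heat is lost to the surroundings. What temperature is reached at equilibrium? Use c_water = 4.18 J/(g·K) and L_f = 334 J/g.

Energy conservation, ΣQ = 0:
latent heat to melt: 179×334 = 59786; meltwater 0→T: 179×4.18×T = 748.22 T; water cools: 856×4.18×(T − 20.2) = 3578.1(T − 20.2)
4326.3 T = 72277 − 59786 = 12491
T ≈ 2.89 °C (positive, so assuming full melt was valid).

T_f ≈ 2.9 °C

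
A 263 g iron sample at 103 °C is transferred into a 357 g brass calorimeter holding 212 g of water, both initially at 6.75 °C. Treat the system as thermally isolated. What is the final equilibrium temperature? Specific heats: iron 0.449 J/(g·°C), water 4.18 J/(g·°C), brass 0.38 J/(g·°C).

Net heat exchanged in the isolated system is zero:
263*0.449*(T − 103) + 212*4.18*(T − 6.75) + 357*0.38*(T − 6.75) = 0
118.09(T − 103) + 886.16(T − 6.75) + 135.66(T − 6.75) = 0
1139.9 T = 19060
T = 19060/1139.9 ≈ 16.72 °C

T_f ≈ 16.7 °C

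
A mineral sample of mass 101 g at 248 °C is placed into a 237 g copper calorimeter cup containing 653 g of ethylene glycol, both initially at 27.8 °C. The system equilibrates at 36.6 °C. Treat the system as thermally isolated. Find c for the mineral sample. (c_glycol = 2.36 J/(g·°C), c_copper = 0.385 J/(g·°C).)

c ≈ 0.673 J/(g·°C)

Let T be the final temperature. ΣQ_i = 0:
101·c·(36.6 − 248) + 653·2.36·(36.6 − 27.8) + 237·0.385·(36.6 − 27.8) = 0
-21351 c = -14364
c = -14364/-21351 ≈ 0.6728 J/(g·°C)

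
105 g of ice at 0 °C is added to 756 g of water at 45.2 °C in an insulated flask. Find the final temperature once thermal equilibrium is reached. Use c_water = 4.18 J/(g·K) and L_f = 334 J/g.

Net heat exchanged in the isolated system is zero:
melt ice: 105×334 = 35070; warm the meltwater: 438.9 T; water cools: 756×4.18×(T − 45.2) = 3160.1(T − 45.2)
3599 T = 142836 − 35070 = 107766
T ≈ 29.94 °C. Since T > 0 °C, the all-ice-melts assumption holds.

T_f ≈ 29.9 °C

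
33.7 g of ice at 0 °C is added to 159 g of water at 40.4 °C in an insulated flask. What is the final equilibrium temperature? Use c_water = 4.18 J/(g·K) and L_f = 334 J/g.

Energy conservation, ΣQ = 0:
fusion: m_ice L_f = 33.7·334 = 11256
  meltwater 0→T: 33.7·4.18·T = 140.87 T
  water cools: 159·4.18·(T − 40.4) = 664.62(T − 40.4)
805.49 T = 26851 − 11256 = 15595
T ≈ 19.36 °C — above 0 °C, consistent with complete melting.

T_f ≈ 19.4 °C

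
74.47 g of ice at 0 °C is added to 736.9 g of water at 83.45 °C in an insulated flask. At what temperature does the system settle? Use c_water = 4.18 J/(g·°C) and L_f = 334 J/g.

Conservation of energy gives ΣQ = 0:
fusion: m_ice L_f = 74.47×334 = 24873
  meltwater 0→T: 74.47×4.18×T = 311.28 T
  water: 3080.2(T − 83.45)
3391.5 T = 257046 − 24873 = 232173
T ≈ 68.46 °C — above 0 °C, consistent with complete melting.

T_f ≈ 68.5 °C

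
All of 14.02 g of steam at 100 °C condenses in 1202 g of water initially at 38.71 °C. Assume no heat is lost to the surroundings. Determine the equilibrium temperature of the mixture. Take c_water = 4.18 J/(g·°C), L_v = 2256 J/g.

T_f ≈ 45.6 °C

Sum of m c ΔT and latent-heat terms is zero:
latent heat released on condensation: 14.02×2256 = 31629
  condensed water 100 °C→T: 58.6(T − 100)
  original water: 5024.4(T − 38.71)
5083 T = 31629 + 5860.4 + 194493 = 231982
T ≈ 45.64 °C, under the boiling point, so the assumption holds.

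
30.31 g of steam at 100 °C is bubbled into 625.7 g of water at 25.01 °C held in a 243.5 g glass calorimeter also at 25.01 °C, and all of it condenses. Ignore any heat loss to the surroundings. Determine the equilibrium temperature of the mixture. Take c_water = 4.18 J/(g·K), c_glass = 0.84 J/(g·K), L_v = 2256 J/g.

T_f ≈ 51.4 °C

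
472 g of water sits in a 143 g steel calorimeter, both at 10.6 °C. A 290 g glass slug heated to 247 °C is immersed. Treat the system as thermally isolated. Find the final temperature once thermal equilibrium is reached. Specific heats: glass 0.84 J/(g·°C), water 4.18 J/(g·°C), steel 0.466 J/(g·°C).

Heat gained plus heat lost sum to zero:
290·0.84·(T − 247) + 472·4.18·(T − 10.6) + 143·0.466·(T − 10.6) = 0
243.6(T − 247) + 1973(T − 10.6) + 66.64(T − 10.6) = 0
2283.2 T = 81789
T ≈ 35.82 °C

T_f ≈ 35.8 °C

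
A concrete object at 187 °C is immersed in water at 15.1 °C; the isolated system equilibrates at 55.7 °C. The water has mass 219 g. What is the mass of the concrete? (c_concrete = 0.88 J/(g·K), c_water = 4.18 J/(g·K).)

Heat lost by the concrete = heat gained by the water:
m×0.88×(187 − 55.7) = 219×4.18×(55.7 − 15.1)
115.54 m = 37166  ⇒  m ≈ 321.7 g

m ≈ 322 g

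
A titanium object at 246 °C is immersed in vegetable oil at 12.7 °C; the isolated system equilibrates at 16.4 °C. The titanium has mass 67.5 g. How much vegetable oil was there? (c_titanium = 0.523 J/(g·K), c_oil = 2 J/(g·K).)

m ≈ 1100 g

|Q_titanium| = |Q_oil|:
67.5×0.523×(246 − 16.4) = m×2×(16.4 − 12.7)
7.4 m = 8105.5  ⇒  m ≈ 1095 g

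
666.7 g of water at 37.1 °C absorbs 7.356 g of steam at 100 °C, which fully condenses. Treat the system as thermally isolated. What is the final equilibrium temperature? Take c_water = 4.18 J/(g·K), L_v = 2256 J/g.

Let T be the final temperature. ΣQ_i = 0:
latent heat released on condensation: 7.356×2256 = 16595
  condensed water 100 °C→T: 30.75(T − 100)
  water warms: 666.7×4.18×(T − 37.1) = 2786.8(T − 37.1)
2817.6 T = 16595 + 3074.8 + 103391 = 123060
T ≈ 43.68 °C (< 100 °C, so full condensation is consistent).

T_f ≈ 43.7 °C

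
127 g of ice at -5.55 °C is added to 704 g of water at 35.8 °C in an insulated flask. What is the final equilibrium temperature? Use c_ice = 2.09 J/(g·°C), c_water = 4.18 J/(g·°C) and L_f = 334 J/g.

T_f ≈ 17.7 °C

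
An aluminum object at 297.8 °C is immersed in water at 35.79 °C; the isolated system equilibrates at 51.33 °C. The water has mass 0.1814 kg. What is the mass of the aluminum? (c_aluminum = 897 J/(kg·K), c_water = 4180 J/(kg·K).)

m ≈ 0.0533 kg

Taking heat into each body as positive, Σ m c ΔT = 0:
m×897×(51.33 − 297.8) + 0.1814×4180×(51.33 − 35.79) = 0
-221084 m = -11783
m = -11783/-221084 ≈ 0.0533 kg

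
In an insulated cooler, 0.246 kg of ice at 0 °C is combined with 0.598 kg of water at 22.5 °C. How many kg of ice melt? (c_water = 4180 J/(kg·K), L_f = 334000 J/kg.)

m_melted ≈ 0.168 kg

Cooling the water to 0 °C releases 0.598×4180×22.5 = 56242 J.
To melt every bit of ice: 0.246×334000 = 82164 J.
Since 56242 < 82164 J, not all the ice melts; equilibrium is at 0 °C.
Mass melted = 56242/334000 ≈ 0.1684 kg.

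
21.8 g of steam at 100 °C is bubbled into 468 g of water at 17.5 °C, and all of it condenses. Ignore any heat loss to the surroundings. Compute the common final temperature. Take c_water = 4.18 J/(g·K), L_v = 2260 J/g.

T_f ≈ 45.2 °C

Sum of m c ΔT and latent-heat terms is zero:
condense steam: −21.8·2260 = −49268; condensed water 100 °C→T: 91.12(T − 100); water warms: 468·4.18·(T − 17.5) = 1956.2(T − 17.5)
2047.4 T = 49268 + 9112.4 + 34234 = 92615
T ≈ 45.24 °C (< 100 °C, so full condensation is consistent).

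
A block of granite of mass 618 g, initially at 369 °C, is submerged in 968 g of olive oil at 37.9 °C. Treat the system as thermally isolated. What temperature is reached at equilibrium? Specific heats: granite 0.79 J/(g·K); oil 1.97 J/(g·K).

T_f ≈ 105.4 °C

Set heat shed by the hot body equal to heat absorbed by the cold body:
618*0.79*(369 − T) = 968*1.97*(T − 37.9)
488.22(369 − T) = 1907(T − 37.9)
2395.2 T = 252427  ⇒  T ≈ 105.39 °C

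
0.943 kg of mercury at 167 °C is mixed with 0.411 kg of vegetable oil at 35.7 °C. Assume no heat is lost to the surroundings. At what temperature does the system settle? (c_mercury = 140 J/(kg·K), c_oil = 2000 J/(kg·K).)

Set heat shed by the hot body equal to heat absorbed by the cold body:
0.943*140*(167 − T) = 0.411*2000*(T − 35.7)
132.02(167 − T) = 822(T − 35.7)
954.02 T = 51393  ⇒  T ≈ 53.87 °C

T_f ≈ 53.9 °C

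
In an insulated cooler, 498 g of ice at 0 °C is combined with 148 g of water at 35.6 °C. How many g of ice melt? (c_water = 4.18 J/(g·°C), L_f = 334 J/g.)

m_melted ≈ 65.9 g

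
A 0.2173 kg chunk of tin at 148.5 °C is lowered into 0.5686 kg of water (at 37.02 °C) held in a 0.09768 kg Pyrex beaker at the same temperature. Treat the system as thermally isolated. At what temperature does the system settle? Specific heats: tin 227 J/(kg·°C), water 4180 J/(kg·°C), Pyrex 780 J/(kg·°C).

T_f ≈ 39.2 °C

T_f = Σ m_i c_i T_i / Σ m_i c_i:
T_f = (49.33·148.5 + 2376.7·37.02 + 76.19·37.02) / (49.33 + 2376.7 + 76.19)
    = 98133 / 2502.3 ≈ 39.22 °C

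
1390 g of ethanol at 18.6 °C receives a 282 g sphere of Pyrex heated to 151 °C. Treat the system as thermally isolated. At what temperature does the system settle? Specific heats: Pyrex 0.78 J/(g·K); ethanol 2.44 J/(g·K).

T_f ≈ 26.7 °C

Conservation of energy gives ΣQ = 0:
282×0.78×(T − 151) + 1390×2.44×(T − 18.6) = 0
(219.96 + 3391.6) T = 219.96×151 + 3391.6×18.6
T ≈ 26.66 °C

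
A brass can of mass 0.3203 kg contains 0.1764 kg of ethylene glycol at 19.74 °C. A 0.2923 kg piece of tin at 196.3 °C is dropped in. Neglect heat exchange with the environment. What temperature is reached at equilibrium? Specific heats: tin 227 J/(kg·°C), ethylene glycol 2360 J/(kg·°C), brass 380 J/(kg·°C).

T_f ≈ 39.1 °C

Net heat exchanged in the isolated system is zero:
0.2923×227×(T − 196.3) + 0.1764×2360×(T − 19.74) + 0.3203×380×(T − 19.74) = 0
604.37 T = 23645
T = 23645 / 604.37 = 39.1 °C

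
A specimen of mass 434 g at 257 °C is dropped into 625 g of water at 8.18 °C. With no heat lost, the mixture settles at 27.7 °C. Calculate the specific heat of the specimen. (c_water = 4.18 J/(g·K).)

c ≈ 0.512 J/(g·K)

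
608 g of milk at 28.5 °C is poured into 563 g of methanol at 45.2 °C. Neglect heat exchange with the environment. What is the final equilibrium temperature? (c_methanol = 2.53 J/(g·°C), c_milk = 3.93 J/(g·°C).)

T_f is the heat-capacity-weighted average of the initial temperatures:
T_f = (1424.4*45.2 + 2389.4*28.5) / (1424.4 + 2389.4)
    = 132481 / 3813.8 ≈ 34.74 °C

T_f ≈ 34.7 °C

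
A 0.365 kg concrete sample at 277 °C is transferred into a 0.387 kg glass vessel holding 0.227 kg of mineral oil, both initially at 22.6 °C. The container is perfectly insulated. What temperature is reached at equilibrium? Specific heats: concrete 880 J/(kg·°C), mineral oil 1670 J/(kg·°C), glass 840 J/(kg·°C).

T_f ≈ 102.3 °C

T_f = Σ m_i c_i T_i / Σ m_i c_i:
T_f = (321.2·277 + 379.09·22.6 + 325.08·22.6) / (321.2 + 379.09 + 325.08)
    = 104887 / 1025.4 ≈ 102.29 °C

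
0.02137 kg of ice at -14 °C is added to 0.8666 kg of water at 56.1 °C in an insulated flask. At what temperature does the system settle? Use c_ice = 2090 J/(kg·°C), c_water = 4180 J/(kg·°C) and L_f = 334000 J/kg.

T_f ≈ 52.7 °C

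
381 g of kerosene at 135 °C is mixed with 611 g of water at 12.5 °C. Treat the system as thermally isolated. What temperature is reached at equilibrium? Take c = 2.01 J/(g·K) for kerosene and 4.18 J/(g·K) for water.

Heat gained plus heat lost sum to zero:
381*2.01*(T − 135) + 611*4.18*(T − 12.5) = 0
3319.8 T = 135309
T = 135309/3319.8 ≈ 40.76 °C

T_f ≈ 40.8 °C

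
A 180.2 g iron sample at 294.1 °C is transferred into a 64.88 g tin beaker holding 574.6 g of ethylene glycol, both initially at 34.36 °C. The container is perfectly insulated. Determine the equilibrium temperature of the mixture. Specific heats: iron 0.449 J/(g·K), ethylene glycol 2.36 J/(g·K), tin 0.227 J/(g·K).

T_f ≈ 48.8 °C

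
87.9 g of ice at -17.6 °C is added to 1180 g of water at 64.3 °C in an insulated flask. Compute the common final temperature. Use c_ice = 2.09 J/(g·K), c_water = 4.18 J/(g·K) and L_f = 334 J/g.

T_f ≈ 53.7 °C

Let T be the final temperature. ΣQ_i = 0:
ice -17.6→0 °C: 87.9×2.09×17.6 = 3233.3
  fusion: m_ice L_f = 87.9×334 = 29359
  warm the meltwater: 367.42 T
  water: 4932.4(T − 64.3)
5299.8 T = 317153 − 32592 = 284561
T ≈ 53.69 °C — above 0 °C, consistent with complete melting.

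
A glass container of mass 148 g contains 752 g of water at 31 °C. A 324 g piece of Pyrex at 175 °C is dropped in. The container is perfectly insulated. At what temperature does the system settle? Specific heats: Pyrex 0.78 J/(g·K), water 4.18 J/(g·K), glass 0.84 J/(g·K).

T_f ≈ 41.3 °C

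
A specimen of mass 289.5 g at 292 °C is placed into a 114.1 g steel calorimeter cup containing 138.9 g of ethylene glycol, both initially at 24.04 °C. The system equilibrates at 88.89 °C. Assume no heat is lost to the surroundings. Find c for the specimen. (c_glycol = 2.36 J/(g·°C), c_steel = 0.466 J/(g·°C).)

c ≈ 0.42 J/(g·°C)

Heat gained plus heat lost sum to zero:
289.5×c×(88.89 − 292) + 138.9×2.36×(88.89 − 24.04) + 114.1×0.466×(88.89 − 24.04) = 0
-58800 c = -24706
c = -24706/-58800 ≈ 0.4202 J/(g·°C)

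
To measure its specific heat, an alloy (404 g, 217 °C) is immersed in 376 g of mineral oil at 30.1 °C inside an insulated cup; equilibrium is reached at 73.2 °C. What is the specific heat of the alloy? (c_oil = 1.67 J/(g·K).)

c ≈ 0.466 J/(g·K)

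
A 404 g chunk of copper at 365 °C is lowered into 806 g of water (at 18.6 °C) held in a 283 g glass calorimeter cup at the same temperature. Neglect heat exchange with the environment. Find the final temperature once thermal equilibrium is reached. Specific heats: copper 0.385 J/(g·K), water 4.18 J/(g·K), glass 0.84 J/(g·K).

T_f = Σ m_i c_i T_i / Σ m_i c_i:
T_f = (155.54·365 + 3369.1·18.6 + 237.72·18.6) / (155.54 + 3369.1 + 237.72)
    = 123859 / 3762.3 ≈ 32.92 °C

T_f ≈ 32.9 °C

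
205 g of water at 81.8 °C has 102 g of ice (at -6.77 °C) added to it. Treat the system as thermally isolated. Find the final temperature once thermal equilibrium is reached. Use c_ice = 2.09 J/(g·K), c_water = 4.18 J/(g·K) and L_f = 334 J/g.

T_f ≈ 26.9 °C

Let T be the final temperature. ΣQ_i = 0:
ice -6.77→0 °C: 102×2.09×6.77 = 1443.2
  latent heat to melt: 102×334 = 34068
  warm the meltwater: 426.36 T
  water: 856.9(T − 81.8)
1283.3 T = 70094 − 35511 = 34583
T ≈ 26.95 °C (positive, so assuming full melt was valid).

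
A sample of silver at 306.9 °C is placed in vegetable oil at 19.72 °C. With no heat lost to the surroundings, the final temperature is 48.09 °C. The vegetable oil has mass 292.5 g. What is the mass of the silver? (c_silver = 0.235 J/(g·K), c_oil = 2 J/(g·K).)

m ≈ 273 g

Heat lost by the silver = heat gained by the oil:
m·0.235·(306.9 − 48.09) = 292.5·2·(48.09 − 19.72)
60.82 m = 16596  ⇒  m ≈ 272.9 g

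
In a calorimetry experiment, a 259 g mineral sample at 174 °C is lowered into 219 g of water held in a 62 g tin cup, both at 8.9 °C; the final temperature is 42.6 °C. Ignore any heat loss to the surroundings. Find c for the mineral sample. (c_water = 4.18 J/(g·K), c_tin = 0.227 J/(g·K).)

c ≈ 0.92 J/(g·K)

Taking heat into each body as positive, Σ m c ΔT = 0:
259·c·(42.6 − 174) + 219·4.18·(42.6 − 8.9) + 62·0.227·(42.6 − 8.9) = 0
-34033 c = -31324
c = -31324/-34033 ≈ 0.9204 J/(g·K)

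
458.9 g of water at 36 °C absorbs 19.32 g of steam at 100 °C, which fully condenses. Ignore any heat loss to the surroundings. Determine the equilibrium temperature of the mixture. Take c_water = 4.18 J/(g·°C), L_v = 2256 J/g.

Setting the total heat transfer to zero:
latent heat released on condensation: 19.32×2256 = 43586
  condensed water 100 °C→T: 80.76(T − 100)
  original water: 1918.2(T − 36)
1999 T = 43586 + 8075.8 + 69055 = 120717
T ≈ 60.39 °C — below 100 °C, confirming all the steam condensed.

T_f ≈ 60.4 °C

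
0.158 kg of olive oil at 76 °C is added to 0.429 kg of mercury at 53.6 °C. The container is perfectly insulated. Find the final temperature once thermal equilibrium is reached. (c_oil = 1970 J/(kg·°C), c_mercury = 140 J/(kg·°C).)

T_f ≈ 72.4 °C

T_f is the heat-capacity-weighted average of the initial temperatures:
T_f = (311.26×76 + 60.06×53.6) / (311.26 + 60.06)
    = 26875 / 371.32 ≈ 72.38 °C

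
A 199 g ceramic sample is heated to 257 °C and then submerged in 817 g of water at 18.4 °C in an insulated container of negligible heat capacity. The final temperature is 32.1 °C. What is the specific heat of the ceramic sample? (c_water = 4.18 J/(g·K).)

c ≈ 1.05 J/(g·K)

Heat gained plus heat lost sum to zero:
199×c×(32.1 − 257) + 817×4.18×(32.1 − 18.4) = 0
-44755 c = -46786
c = -46786/-44755 ≈ 1.045 J/(g·K)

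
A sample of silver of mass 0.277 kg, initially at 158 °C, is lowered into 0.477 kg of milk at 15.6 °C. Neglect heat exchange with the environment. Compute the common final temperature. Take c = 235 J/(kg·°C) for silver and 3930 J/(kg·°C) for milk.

T_f ≈ 20.4 °C

Set heat shed by the hot body equal to heat absorbed by the cold body:
0.277·235·(158 − T) = 0.477·3930·(T − 15.6)
65.09(158 − T) = 1874.6(T − 15.6)
1939.7 T = 39529  ⇒  T ≈ 20.38 °C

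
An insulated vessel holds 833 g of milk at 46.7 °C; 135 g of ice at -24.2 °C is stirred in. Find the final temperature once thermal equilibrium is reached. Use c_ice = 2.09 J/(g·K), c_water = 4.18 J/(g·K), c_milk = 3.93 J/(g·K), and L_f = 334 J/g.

Net heat exchanged in the isolated system is zero:
warm ice to 0 °C: 135·2.09·(0 − (-24.2)) = 6828
  fusion: m_ice L_f = 135·334 = 45090
  warm the meltwater: 564.3 T
  milk cools: 833·3.93·(T − 46.7) = 3273.7(T − 46.7)
3838 T = 152881 − 51918 = 100963
T ≈ 26.31 °C (positive, so assuming full melt was valid).

T_f ≈ 26.3 °C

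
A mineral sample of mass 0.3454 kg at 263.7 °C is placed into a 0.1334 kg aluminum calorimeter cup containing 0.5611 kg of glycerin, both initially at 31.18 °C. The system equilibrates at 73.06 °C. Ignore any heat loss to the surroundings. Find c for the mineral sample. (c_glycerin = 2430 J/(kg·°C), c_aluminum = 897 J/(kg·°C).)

Net heat exchanged in the isolated system is zero:
0.3454·c·(73.06 − 263.7) + 0.5611·2430·(73.06 − 31.18) + 0.1334·897·(73.06 − 31.18) = 0
-65.85 c = -62114
c = -62114/-65.85 ≈ 943.3 J/(kg·°C)

c ≈ 943 J/(kg·°C)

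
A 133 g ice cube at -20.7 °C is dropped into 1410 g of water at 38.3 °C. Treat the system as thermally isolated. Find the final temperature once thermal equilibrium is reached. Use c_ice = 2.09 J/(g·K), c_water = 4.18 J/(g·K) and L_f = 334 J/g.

Sum of m c ΔT and latent-heat terms is zero:
ice -20.7→0 °C: 133·2.09·20.7 = 5754; latent heat to melt: 133·334 = 44422; warm the meltwater: 555.94 T; water: 5893.8(T − 38.3)
6449.7 T = 225733 − 50176 = 175557
T ≈ 27.22 °C. Since T > 0 °C, the all-ice-melts assumption holds.

T_f ≈ 27.2 °C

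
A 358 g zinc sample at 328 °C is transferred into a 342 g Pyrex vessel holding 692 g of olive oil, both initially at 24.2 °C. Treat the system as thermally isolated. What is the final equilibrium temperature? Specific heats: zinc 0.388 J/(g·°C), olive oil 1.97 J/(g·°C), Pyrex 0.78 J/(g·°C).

Let T be the final temperature. ΣQ_i = 0:
358*0.388*(T − 328) + 692*1.97*(T − 24.2) + 342*0.78*(T − 24.2) = 0
1768.9 T = 85007
T ≈ 48.06 °C

T_f ≈ 48.1 °C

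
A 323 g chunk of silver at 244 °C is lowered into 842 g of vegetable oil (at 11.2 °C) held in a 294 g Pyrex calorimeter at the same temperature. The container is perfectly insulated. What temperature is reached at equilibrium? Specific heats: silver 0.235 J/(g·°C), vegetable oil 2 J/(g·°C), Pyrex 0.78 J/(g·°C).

Conservation of energy gives ΣQ = 0:
323×0.235×(T − 244) + 842×2×(T − 11.2) + 294×0.78×(T − 11.2) = 0
1989.2 T = 39950
T = 39950 / 1989.2 = 20.1 °C

T_f ≈ 20.1 °C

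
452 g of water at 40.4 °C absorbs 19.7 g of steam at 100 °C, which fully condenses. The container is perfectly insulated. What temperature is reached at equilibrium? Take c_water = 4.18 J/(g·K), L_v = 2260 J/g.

T_f ≈ 65.5 °C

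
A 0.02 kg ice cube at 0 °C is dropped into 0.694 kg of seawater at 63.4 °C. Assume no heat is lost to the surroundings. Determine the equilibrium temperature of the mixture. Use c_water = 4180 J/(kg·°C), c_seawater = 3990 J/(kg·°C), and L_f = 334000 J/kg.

T_f ≈ 59.2 °C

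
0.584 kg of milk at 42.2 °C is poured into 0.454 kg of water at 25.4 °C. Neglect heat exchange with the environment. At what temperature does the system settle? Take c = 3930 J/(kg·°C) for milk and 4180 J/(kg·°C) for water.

T_f ≈ 34.6 °C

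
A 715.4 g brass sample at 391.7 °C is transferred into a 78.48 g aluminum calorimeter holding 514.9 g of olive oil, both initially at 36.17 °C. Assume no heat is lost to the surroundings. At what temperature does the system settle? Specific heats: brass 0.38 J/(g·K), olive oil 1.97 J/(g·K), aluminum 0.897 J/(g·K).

Heat gained plus heat lost sum to zero:
715.4·0.38·(T − 391.7) + 514.9·1.97·(T − 36.17) + 78.48·0.897·(T − 36.17) = 0
1356.6 T = 145720
T ≈ 107.42 °C

T_f ≈ 107.4 °C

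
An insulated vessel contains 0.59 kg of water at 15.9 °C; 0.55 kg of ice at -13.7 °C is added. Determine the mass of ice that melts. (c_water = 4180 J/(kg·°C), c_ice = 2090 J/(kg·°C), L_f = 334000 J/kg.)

m_melted ≈ 0.0703 kg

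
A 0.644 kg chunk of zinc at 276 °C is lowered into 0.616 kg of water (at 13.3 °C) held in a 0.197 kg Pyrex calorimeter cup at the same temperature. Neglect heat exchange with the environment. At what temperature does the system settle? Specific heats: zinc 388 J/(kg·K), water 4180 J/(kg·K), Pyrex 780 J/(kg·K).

T_f ≈ 35.3 °C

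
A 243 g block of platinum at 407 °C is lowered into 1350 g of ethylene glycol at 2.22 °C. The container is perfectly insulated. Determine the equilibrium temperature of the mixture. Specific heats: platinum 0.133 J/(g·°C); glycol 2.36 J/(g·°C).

Setting the total heat transfer to zero:
243*0.133*(T − 407) + 1350*2.36*(T − 2.22) = 0
32.32(T − 407) + 3186(T − 2.22) = 0
3218.3 T = 20227
T = 20227 / 3218.3 = 6.28 °C

T_f ≈ 6.3 °C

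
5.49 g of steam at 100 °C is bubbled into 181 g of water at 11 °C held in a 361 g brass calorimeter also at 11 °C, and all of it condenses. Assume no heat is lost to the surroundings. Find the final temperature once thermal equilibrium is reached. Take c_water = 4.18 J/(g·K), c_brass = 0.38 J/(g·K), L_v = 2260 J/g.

T_f ≈ 26.8 °C

Setting the total heat transfer to zero:
steam→water at 100 °C releases m L_v = 5.49·2260 = 12407; condensate cools 100→T: 5.49·4.18·(T − 100) = 22.95(T − 100); original water: 756.58(T − 11); brass cup: 361·0.38·(T − 11) = 137.18(T − 11)
916.71 T = 12407 + 2294.8 + 9831.4 = 24534
T ≈ 26.76 °C (< 100 °C, so full condensation is consistent).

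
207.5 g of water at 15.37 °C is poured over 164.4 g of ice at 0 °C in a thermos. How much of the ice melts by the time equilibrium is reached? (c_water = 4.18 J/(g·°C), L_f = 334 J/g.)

Water can give up m c ΔT = 207.5·4.18·15.37 = 13331 J before reaching 0 °C.
Melting all 164.4 g of ice would need 164.4·334 = 54910 J.
13331 J < 54910 J, so only part of the ice melts and the system sits at 0 °C.
Mass melted = 13331/334 ≈ 39.91 g.

m_melted ≈ 39.9 g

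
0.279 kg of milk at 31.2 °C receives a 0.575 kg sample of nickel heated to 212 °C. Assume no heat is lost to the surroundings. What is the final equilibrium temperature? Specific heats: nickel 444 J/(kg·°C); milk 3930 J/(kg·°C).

T_f ≈ 65.3 °C

Heat gained plus heat lost sum to zero:
0.575·444·(T − 212) + 0.279·3930·(T − 31.2) = 0
(255.3 + 1096.5) T = 255.3·212 + 1096.5·31.2
T = 88333/1351.8 ≈ 65.35 °C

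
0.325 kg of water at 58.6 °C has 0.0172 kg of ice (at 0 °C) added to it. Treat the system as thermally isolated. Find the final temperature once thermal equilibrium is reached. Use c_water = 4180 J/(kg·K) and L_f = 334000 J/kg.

T_f ≈ 51.6 °C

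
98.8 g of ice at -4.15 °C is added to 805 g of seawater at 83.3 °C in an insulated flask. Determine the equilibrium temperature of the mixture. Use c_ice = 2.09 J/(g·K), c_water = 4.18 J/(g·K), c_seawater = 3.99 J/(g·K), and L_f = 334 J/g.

T_f ≈ 64.5 °C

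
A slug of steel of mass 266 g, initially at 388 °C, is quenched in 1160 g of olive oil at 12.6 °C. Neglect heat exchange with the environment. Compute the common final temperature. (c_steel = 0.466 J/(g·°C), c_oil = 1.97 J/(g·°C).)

T_f is the heat-capacity-weighted average of the initial temperatures:
T_f = (123.96*388 + 2285.2*12.6) / (123.96 + 2285.2)
    = 76888 / 2409.2 ≈ 31.92 °C

T_f ≈ 31.9 °C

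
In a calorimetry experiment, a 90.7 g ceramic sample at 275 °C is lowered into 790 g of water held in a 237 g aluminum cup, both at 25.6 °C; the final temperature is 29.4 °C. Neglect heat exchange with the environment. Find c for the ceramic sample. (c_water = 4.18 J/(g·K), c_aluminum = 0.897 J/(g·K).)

c ≈ 0.6 J/(g·K)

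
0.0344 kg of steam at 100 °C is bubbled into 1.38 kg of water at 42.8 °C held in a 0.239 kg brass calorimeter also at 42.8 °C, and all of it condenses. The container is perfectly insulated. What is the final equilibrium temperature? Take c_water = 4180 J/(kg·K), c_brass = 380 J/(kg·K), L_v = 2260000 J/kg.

T_f ≈ 57.1 °C

Taking heat into each body as positive, Σ m c ΔT = 0:
condense steam: −0.0344·2260000 = −77744; condensed water 100 °C→T: 143.79(T − 100); original water: 5768.4(T − 42.8); cup: 90.82(T − 42.8)
6003 T = 77744 + 14379 + 250775 = 342898
T ≈ 57.12 °C (< 100 °C, so full condensation is consistent).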